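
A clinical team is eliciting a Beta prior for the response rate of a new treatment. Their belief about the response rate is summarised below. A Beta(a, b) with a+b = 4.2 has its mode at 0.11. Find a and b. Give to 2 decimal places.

a = 1.24, b = 2.96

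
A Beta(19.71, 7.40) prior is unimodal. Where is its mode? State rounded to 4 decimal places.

With α,β > 1, mode = (α−1)/(α+β−2) = 18.71/25.11 = 0.7451.

0.7451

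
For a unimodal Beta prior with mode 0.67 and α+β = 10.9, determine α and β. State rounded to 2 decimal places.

Mode = (α−1)/(κ−2) with κ = α+β, so α−1 = 0.67·8.9 = 5.96.
α = 6.96; β = κ − α = 3.94.

α = 6.96, β = 3.94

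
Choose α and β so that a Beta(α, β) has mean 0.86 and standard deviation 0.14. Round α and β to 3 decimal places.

First σ² = 0.0196. Setting α = μn, β = (1−μ)n with n = α+β,
μ(1−μ)/(n+1) = 0.0196 ⇒ n+1 = 0.1204/0.0196 = 6.1429 ⇒ n = 5.1429.
Hence α = 0.86×5.1429 = 4.423, β = 0.14×5.1429 = 0.720.

α = 4.423, β = 0.720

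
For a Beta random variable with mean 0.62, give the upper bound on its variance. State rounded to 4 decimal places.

0.2356

For fixed mean μ the Beta variance is μ(1−μ)/(α+β+1), increasing as α+β decreases.
Its least upper bound (not attained) is μ(1−μ) = 0.62·0.38 = 0.2356.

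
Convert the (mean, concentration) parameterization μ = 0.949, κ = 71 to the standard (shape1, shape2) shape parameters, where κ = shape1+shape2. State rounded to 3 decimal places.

shape1 = 67.379, shape2 = 3.621

shape1 = μκ = 0.949×71 = 67.379 and shape2 = (1−μ)κ = 0.051×71 = 3.621.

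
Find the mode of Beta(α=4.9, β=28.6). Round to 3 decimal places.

0.124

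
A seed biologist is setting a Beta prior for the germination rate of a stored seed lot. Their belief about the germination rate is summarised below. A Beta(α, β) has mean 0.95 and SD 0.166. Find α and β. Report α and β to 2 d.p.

α = 0.69, β = 0.04

Variance = 0.166² = 0.027556. The moment-matching identity α+β = μ(1−μ)/Var − 1 gives
α+β = 0.0475/0.027556 − 1 = 0.7238, so α = μ·0.7238 = 0.69 and β = (1−μ)·0.7238 = 0.04.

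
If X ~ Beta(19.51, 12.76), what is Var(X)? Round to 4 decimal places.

0.0072

α+β = 32.27 and αβ = 248.9476, so Var = αβ/[(α+β)²(α+β+1)] = 248.9476/34645.810983 = 0.0072.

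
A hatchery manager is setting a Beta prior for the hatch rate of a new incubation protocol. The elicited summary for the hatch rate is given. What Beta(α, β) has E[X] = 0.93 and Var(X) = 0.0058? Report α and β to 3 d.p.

Let s = α+β. The Beta variance is μ(1−μ)/(s+1).
So s+1 = μ(1−μ)/σ² = (0.93×0.07)/0.0058 = 0.0651/0.0058 = 11.2241, giving s = 10.2241.
Then α = μs = 0.93×10.2241 = 9.508 and β = (1−μ)s = 0.07×10.2241 = 0.716.

α = 9.508, β = 0.716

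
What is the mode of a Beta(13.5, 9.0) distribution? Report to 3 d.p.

0.610

The density x^(α−1)(1−x)^(β−1) is maximised at (α−1)/(α+β−2) = 12.5/20.5 = 0.610.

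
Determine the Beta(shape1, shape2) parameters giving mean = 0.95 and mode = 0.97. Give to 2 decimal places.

Let s = shape1+shape2. Mean gives shape1 = μs = 0.95s; mode gives (shape1−1)/(s−2) = 0.97.
Substituting: 0.95s − 1 = 0.97(s−2) = 0.97s − 1.94, so -0.02s = -0.94 and s = 47.0000.
Then shape1 = 0.95×47.0000 = 44.65 and shape2 = s−shape1 = 2.35.

shape1 = 44.65, shape2 = 2.35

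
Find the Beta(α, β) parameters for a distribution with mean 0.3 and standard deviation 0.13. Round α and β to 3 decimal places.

First σ² = 0.0169. Setting α = μn, β = (1−μ)n with n = α+β,
μ(1−μ)/(n+1) = 0.0169 ⇒ n+1 = 0.21/0.0169 = 12.4260 ⇒ n = 11.4260.
Hence α = 0.3×11.4260 = 3.428, β = 0.7×11.4260 = 7.998.

α = 3.428, β = 7.998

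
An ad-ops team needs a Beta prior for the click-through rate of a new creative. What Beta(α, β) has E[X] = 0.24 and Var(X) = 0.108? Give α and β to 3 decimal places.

α = 0.165, β = 0.524

Let s = α+β. The Beta variance is μ(1−μ)/(s+1).
So s+1 = μ(1−μ)/σ² = (0.24×0.76)/0.108 = 0.1824/0.108 = 1.6889, giving s = 0.6889.
Then α = μs = 0.24×0.6889 = 0.165 and β = (1−μ)s = 0.76×0.6889 = 0.524.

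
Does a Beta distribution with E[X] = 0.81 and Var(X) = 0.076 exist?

Yes

A Beta with mean μ has variance μ(1−μ)/(α+β+1) < μ(1−μ).
Here μ(1−μ) = 0.81×0.19 = 0.1539, and 0.076 < 0.1539.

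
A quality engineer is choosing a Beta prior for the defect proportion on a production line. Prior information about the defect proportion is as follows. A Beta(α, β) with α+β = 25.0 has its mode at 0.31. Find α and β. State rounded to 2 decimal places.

α = 8.13, β = 16.87

Since the density peak of Beta(α,β) is at (α−1)/(α+β−2),
α = 1 + 0.31(25.0−2) = 8.13 and β = 25.0 − 8.13 = 16.87.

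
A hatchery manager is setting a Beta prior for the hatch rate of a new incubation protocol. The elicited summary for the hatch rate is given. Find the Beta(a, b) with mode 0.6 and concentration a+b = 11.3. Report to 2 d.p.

Mode = (a−1)/(κ−2) with κ = a+b, so a−1 = 0.6·9.3 = 5.58.
a = 6.58; b = κ − a = 4.72.

a = 6.58, b = 4.72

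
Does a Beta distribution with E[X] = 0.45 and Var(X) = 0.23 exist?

Yes

The Beta variance bound is σ² < μ(1−μ).
Here μ(1−μ) = 0.45×0.55 = 0.2475, and 0.23 < 0.2475.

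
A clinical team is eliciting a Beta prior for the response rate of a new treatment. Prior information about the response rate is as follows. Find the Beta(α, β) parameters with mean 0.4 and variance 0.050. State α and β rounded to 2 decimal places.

α = 1.52, β = 2.28

Write ν = α+β; then α = μν and Var = μ(1−μ)/(ν+1).
ν = μ(1−μ)/Var − 1 = 0.24/0.050 − 1 = 3.8000.
α = 0.4·3.8000 = 1.52, β = 0.6·3.8000 = 2.28.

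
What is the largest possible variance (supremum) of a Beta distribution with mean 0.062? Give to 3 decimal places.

0.058

For fixed mean μ the Beta variance is μ(1−μ)/(α+β+1), increasing as α+β decreases.
Its least upper bound (not attained) is μ(1−μ) = 0.062·0.938 = 0.058.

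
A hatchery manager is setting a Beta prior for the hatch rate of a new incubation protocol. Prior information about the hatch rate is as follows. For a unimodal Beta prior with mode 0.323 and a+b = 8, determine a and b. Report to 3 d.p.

a = 2.938, b = 5.062

For a,b>1 the mode is (a−1)/(a+b−2), so a = mode·(κ−2)+1 = 0.323×6+1 = 2.938.
And b = (1−mode)·(κ−2)+1 = 0.677×6+1 = 5.062.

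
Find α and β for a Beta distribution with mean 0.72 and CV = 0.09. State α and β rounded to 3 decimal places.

Var = (CV·μ)² = (0.09×0.72)² = 0.004199.
α+β = μ(1−μ)/Var − 1 = 0.2016/0.004199 − 1 = 47.0110.
Thus α = 0.72·47.0110 = 33.848 and β = 0.28·47.0110 = 13.163.

α = 33.848, β = 13.163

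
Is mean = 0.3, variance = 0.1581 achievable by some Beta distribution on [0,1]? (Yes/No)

The Beta variance bound is σ² < μ(1−μ).
Here μ(1−μ) = 0.3×0.7 = 0.21, and 0.1581 < 0.21.

Yes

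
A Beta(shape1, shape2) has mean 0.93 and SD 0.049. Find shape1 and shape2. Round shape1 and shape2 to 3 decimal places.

shape1 = 24.286, shape2 = 1.828

First σ² = 0.002401. Setting shape1 = μn, shape2 = (1−μ)n with n = shape1+shape2,
μ(1−μ)/(n+1) = 0.002401 ⇒ n+1 = 0.0651/0.002401 = 27.1137 ⇒ n = 26.1137.
Hence shape1 = 0.93×26.1137 = 24.286, shape2 = 0.07×26.1137 = 1.828.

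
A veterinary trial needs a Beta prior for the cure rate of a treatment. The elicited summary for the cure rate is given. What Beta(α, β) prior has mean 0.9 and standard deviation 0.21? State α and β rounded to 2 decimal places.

α = 0.94, β = 0.10

σ² = 0.21² = 0.0441.
With s = α+β, Var = μ(1−μ)/(s+1), so s+1 = (0.9×0.1)/0.0441 = 2.0408 and s = 1.0408.
α = μs = 0.94, β = (1−μ)s = 0.10.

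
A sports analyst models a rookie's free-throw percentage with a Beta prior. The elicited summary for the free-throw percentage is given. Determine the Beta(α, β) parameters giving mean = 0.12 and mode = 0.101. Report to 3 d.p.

α = 5.040, β = 36.960

With s = α+β: μ = α/s and mode = (α−1)/(s−2). Eliminating α = μs,
μs − 1 = m(s−2) ⇒ s(μ−m) = 1−2m ⇒ s = 0.798/0.019 = 42.0000.
So α = μs = 5.040, β = (1−μ)s = 36.960.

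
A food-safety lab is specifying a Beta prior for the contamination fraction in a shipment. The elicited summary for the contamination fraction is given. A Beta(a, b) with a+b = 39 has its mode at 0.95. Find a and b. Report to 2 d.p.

a = 36.15, b = 2.85

For a,b>1 the mode is (a−1)/(a+b−2), so a = mode·(κ−2)+1 = 0.95×37+1 = 36.15.
And b = (1−mode)·(κ−2)+1 = 0.05×37+1 = 2.85.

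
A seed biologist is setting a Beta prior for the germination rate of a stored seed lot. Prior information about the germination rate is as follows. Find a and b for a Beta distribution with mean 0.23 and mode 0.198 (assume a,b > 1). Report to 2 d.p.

Let s = a+b. Mean gives a = μs = 0.23s; mode gives (a−1)/(s−2) = 0.198.
Substituting: 0.23s − 1 = 0.198(s−2) = 0.198s − 0.396, so 0.032s = 0.604 and s = 18.8750.
Then a = 0.23×18.8750 = 4.34 and b = s−a = 14.53.

a = 4.34, b = 14.53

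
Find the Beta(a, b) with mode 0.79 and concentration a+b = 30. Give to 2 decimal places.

a = 23.12, b = 6.88

Mode = (a−1)/(κ−2) with κ = a+b, so a−1 = 0.79·28 = 22.12.
a = 23.12; b = κ − a = 6.88.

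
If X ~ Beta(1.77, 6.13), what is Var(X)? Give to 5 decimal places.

μ = 1.77/7.90 = 0.224051; Var = μ(1−μ)/(α+β+1) = 0.1738519/8.90 = 0.01953.

0.01953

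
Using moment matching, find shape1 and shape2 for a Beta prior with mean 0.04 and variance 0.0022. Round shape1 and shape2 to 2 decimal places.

Let s = shape1+shape2. The Beta variance is μ(1−μ)/(s+1).
So s+1 = μ(1−μ)/σ² = (0.04×0.96)/0.0022 = 0.0384/0.0022 = 17.4545, giving s = 16.4545.
Then shape1 = μs = 0.04×16.4545 = 0.66 and shape2 = (1−μ)s = 0.96×16.4545 = 15.80.

shape1 = 0.66, shape2 = 15.80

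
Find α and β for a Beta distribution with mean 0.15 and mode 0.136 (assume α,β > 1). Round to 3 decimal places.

α = 7.800, β = 44.200

Let s = α+β. Mean gives α = μs = 0.15s; mode gives (α−1)/(s−2) = 0.136.
Substituting: 0.15s − 1 = 0.136(s−2) = 0.136s − 0.272, so 0.014s = 0.728 and s = 52.0000.
Then α = 0.15×52.0000 = 7.800 and β = s−α = 44.200.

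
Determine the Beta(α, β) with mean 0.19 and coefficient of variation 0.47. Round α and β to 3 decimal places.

α = 3.477, β = 14.822

σ = CV·μ = 0.47×0.19 = 0.08930, so σ² = 0.007974.
s+1 = μ(1−μ)/σ² = 0.1539/0.007974 = 19.2990, so s = α+β = 18.2990.
α = μs = 3.477, β = (1−μ)s = 14.822.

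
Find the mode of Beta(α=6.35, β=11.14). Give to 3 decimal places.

0.345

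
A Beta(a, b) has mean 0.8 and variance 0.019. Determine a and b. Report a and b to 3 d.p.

By moment matching, a+b = μ(1−μ)/σ² − 1 = (0.8·0.2)/0.019 − 1 = 8.4211 − 1 = 7.4211.
Since a/(a+b) = μ, a = 0.8·7.4211 = 5.937 and b = 0.2·7.4211 = 1.484.

a = 5.937, b = 1.484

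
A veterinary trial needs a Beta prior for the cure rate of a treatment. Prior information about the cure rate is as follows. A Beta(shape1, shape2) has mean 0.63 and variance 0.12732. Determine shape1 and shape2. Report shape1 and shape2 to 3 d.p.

shape1 = 0.523, shape2 = 0.307

By moment matching, shape1+shape2 = μ(1−μ)/σ² − 1 = (0.63·0.37)/0.12732 − 1 = 1.8308 − 1 = 0.8308.
Since shape1/(shape1+shape2) = μ, shape1 = 0.63·0.8308 = 0.523 and shape2 = 0.37·0.8308 = 0.307.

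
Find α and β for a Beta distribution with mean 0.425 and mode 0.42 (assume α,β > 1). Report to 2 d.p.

α = 13.60, β = 18.40

Let s = α+β. Mean gives α = μs = 0.425s; mode gives (α−1)/(s−2) = 0.42.
Substituting: 0.425s − 1 = 0.42(s−2) = 0.42s − 0.84, so 0.005s = 0.16 and s = 32.0000.
Then α = 0.425×32.0000 = 13.60 and β = s−α = 18.40.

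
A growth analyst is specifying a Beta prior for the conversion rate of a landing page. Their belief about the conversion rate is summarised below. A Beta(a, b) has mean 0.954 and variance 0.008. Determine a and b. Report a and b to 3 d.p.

Let s = a+b. The Beta variance is μ(1−μ)/(s+1).
So s+1 = μ(1−μ)/σ² = (0.954×0.046)/0.008 = 0.043884/0.008 = 5.4855, giving s = 4.4855.
Then a = μs = 0.954×4.4855 = 4.279 and b = (1−μ)s = 0.046×4.4855 = 0.206.

a = 4.279, b = 0.206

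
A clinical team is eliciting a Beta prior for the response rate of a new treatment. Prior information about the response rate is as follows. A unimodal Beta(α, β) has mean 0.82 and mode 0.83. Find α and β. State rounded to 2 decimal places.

α = 54.12, β = 11.88

With s = α+β: μ = α/s and mode = (α−1)/(s−2). Eliminating α = μs,
μs − 1 = m(s−2) ⇒ s(μ−m) = 1−2m ⇒ s = -0.66/-0.01 = 66.0000.
So α = μs = 54.12, β = (1−μ)s = 11.88.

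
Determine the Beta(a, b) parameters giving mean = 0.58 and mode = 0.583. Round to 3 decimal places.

a = 32.093, b = 23.240

Let s = a+b. Mean gives a = μs = 0.58s; mode gives (a−1)/(s−2) = 0.583.
Substituting: 0.58s − 1 = 0.583(s−2) = 0.583s − 1.166, so -0.003s = -0.166 and s = 55.3333.
Then a = 0.58×55.3333 = 32.093 and b = s−a = 23.240.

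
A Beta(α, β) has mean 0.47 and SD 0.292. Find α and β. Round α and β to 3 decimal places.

σ² = 0.292² = 0.085264.
With s = α+β, Var = μ(1−μ)/(s+1), so s+1 = (0.47×0.53)/0.085264 = 2.9215 and s = 1.9215.
α = μs = 0.903, β = (1−μ)s = 1.018.

α = 0.903, β = 1.018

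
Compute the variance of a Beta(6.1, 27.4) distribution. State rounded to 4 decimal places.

0.0043

Var = αβ/[(α+β)²(α+β+1)] = (6.1×27.4)/(33.5²×34.5) = 167.14/38717.625 = 0.0043.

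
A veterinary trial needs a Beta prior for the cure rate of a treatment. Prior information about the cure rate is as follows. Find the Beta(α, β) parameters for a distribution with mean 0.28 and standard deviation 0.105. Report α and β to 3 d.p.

α = 4.840, β = 12.446

First σ² = 0.011025. Setting α = μn, β = (1−μ)n with n = α+β,
μ(1−μ)/(n+1) = 0.011025 ⇒ n+1 = 0.2016/0.011025 = 18.2857 ⇒ n = 17.2857.
Hence α = 0.28×17.2857 = 4.840, β = 0.72×17.2857 = 12.446.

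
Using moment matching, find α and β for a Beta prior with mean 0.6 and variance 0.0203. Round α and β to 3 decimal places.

Write ν = α+β; then α = μν and Var = μ(1−μ)/(ν+1).
ν = μ(1−μ)/Var − 1 = 0.24/0.0203 − 1 = 10.8227.
α = 0.6·10.8227 = 6.494, β = 0.4·10.8227 = 4.329.

α = 6.494, β = 4.329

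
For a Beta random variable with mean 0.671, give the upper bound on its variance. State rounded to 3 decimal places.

For fixed mean μ the Beta variance is μ(1−μ)/(α+β+1), increasing as α+β decreases.
Its least upper bound (not attained) is μ(1−μ) = 0.671·0.329 = 0.221.

0.221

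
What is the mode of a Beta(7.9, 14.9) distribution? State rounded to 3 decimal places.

0.332

The density x^(α−1)(1−x)^(β−1) is maximised at (α−1)/(α+β−2) = 6.9/20.8 = 0.332.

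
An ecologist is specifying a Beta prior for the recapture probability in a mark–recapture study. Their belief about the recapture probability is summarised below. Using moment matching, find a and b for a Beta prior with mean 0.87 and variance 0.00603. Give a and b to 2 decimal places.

Let s = a+b. The Beta variance is μ(1−μ)/(s+1).
So s+1 = μ(1−μ)/σ² = (0.87×0.13)/0.00603 = 0.1131/0.00603 = 18.7562, giving s = 17.7562.
Then a = μs = 0.87×17.7562 = 15.45 and b = (1−μ)s = 0.13×17.7562 = 2.31.

a = 15.45, b = 2.31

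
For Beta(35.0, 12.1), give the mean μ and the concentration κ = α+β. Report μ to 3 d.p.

μ = 0.743, κ = 47.1

κ = α+β = 35.0+12.1 = 47.1; μ = α/κ = 35.0/47.1 = 0.743.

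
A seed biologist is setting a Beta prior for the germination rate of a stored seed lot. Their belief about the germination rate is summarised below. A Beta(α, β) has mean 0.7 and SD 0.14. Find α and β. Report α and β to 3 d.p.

α = 6.800, β = 2.914

σ² = 0.14² = 0.0196.
With s = α+β, Var = μ(1−μ)/(s+1), so s+1 = (0.7×0.3)/0.0196 = 10.7143 and s = 9.7143.
α = μs = 6.800, β = (1−μ)s = 2.914.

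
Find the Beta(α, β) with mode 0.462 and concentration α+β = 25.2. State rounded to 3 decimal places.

α = 11.718, β = 13.482

For α,β>1 the mode is (α−1)/(α+β−2), so α = mode·(κ−2)+1 = 0.462×23.2+1 = 11.718.
And β = (1−mode)·(κ−2)+1 = 0.538×23.2+1 = 13.482.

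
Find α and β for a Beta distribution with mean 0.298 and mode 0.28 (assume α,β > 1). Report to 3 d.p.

α = 7.284, β = 17.160

With s = α+β: μ = α/s and mode = (α−1)/(s−2). Eliminating α = μs,
μs − 1 = m(s−2) ⇒ s(μ−m) = 1−2m ⇒ s = 0.44/0.018 = 24.4444.
So α = μs = 7.284, β = (1−μ)s = 17.160.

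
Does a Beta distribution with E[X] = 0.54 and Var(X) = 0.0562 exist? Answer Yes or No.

Yes

A Beta with mean μ has variance μ(1−μ)/(α+β+1) < μ(1−μ).
Here μ(1−μ) = 0.54×0.46 = 0.2484, and 0.0562 < 0.2484.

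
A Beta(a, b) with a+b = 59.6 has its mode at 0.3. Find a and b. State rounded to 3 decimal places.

Mode = (a−1)/(κ−2) with κ = a+b, so a−1 = 0.3·57.6 = 17.280.
a = 18.280; b = κ − a = 41.320.

a = 18.280, b = 41.320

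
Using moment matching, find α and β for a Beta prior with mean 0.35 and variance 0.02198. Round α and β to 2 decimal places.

α = 3.27, β = 6.08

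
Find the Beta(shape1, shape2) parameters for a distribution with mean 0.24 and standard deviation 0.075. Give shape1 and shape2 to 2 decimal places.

shape1 = 7.54, shape2 = 23.88

σ² = 0.075² = 0.005625.
With s = shape1+shape2, Var = μ(1−μ)/(s+1), so s+1 = (0.24×0.76)/0.005625 = 32.4267 and s = 31.4267.
shape1 = μs = 7.54, shape2 = (1−μ)s = 23.88.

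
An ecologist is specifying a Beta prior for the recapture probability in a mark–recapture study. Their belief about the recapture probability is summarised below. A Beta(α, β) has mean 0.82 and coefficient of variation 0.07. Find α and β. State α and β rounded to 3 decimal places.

Var = (CV·μ)² = (0.07×0.82)² = 0.003295.
α+β = μ(1−μ)/Var − 1 = 0.1476/0.003295 − 1 = 43.7984.
Thus α = 0.82·43.7984 = 35.915 and β = 0.18·43.7984 = 7.884.

α = 35.915, β = 7.884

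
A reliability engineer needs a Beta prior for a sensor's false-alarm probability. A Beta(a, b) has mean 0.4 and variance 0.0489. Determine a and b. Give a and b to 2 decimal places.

a = 1.56, b = 2.34

By moment matching, a+b = μ(1−μ)/σ² − 1 = (0.4·0.6)/0.0489 − 1 = 4.9080 − 1 = 3.9080.
Since a/(a+b) = μ, a = 0.4·3.9080 = 1.56 and b = 0.6·3.9080 = 2.34.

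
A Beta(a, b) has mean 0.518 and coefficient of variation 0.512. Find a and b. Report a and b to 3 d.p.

σ = CV·μ = 0.512×0.518 = 0.26522, so σ² = 0.070340.
s+1 = μ(1−μ)/σ² = 0.249676/0.070340 = 3.5496, so s = a+b = 2.5496.
a = μs = 1.321, b = (1−μ)s = 1.229.

a = 1.321, b = 1.229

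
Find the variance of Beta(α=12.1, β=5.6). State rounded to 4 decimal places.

0.0116

μ = 12.1/17.7 = 0.683616; Var = μ(1−μ)/(α+β+1) = 0.2162852/18.7 = 0.0116.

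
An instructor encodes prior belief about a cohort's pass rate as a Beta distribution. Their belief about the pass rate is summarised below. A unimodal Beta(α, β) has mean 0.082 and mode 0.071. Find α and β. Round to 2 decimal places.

α = 6.40, β = 71.60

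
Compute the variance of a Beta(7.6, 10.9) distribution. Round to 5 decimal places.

Var = αβ/[(α+β)²(α+β+1)] = (7.6×10.9)/(18.5²×19.5) = 82.84/6673.875 = 0.01241.

0.01241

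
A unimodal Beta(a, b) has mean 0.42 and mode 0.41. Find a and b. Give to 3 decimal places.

Let s = a+b. Mean gives a = μs = 0.42s; mode gives (a−1)/(s−2) = 0.41.
Substituting: 0.42s − 1 = 0.41(s−2) = 0.41s − 0.82, so 0.01s = 0.18 and s = 18.0000.
Then a = 0.42×18.0000 = 7.560 and b = s−a = 10.440.

a = 7.560, b = 10.440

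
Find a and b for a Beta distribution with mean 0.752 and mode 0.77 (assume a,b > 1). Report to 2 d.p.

With s = a+b: μ = a/s and mode = (a−1)/(s−2). Eliminating a = μs,
μs − 1 = m(s−2) ⇒ s(μ−m) = 1−2m ⇒ s = -0.54/-0.018 = 30.0000.
So a = μs = 22.56, b = (1−μ)s = 7.44.

a = 22.56, b = 7.44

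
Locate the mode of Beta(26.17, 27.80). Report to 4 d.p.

The density x^(α−1)(1−x)^(β−1) is maximised at (α−1)/(α+β−2) = 25.17/51.97 = 0.4843.

0.4843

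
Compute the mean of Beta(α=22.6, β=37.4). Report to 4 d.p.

0.3767

E[X] = α/(α+β) = 22.6/60.0 = 0.3767.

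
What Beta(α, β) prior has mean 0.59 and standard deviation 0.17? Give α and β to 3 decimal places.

α = 4.348, β = 3.022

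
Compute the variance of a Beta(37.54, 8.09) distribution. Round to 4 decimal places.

0.0031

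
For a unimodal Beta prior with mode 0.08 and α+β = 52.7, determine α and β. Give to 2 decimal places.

α = 5.06, β = 47.64

Mode = (α−1)/(κ−2) with κ = α+β, so α−1 = 0.08·50.7 = 4.06.
α = 5.06; β = κ − α = 47.64.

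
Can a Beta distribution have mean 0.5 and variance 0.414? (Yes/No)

For any Beta, Var(X) < E[X]·(1−E[X]).
Here μ(1−μ) = 0.5×0.5 = 0.25, and 0.414 ≥ 0.25.

No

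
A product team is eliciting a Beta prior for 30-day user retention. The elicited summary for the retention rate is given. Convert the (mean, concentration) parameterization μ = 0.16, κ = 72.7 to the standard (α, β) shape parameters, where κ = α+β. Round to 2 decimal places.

α = 11.63, β = 61.07

α = μκ = 0.16×72.7 = 11.63 and β = (1−μ)κ = 0.84×72.7 = 61.07.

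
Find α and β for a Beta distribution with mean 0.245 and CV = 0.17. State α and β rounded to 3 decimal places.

Var = (CV·μ)² = (0.17×0.245)² = 0.001735.
α+β = μ(1−μ)/Var − 1 = 0.184975/0.001735 − 1 = 105.6309.
Thus α = 0.245·105.6309 = 25.880 and β = 0.755·105.6309 = 79.751.

α = 25.880, β = 79.751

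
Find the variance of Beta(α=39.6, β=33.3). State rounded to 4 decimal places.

0.0034

Var = αβ/[(α+β)²(α+β+1)] = (39.6×33.3)/(72.9²×73.9) = 1318.68/392734.899 = 0.0034.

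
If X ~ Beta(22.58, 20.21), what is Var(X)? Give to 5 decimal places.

Var = αβ/[(α+β)²(α+β+1)] = (22.58×20.21)/(42.79²×43.79) = 456.3418/80178.793739 = 0.00569.

0.00569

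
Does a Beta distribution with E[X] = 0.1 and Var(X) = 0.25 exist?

No

A Beta with mean μ has variance μ(1−μ)/(α+β+1) < μ(1−μ).
Here μ(1−μ) = 0.1×0.9 = 0.09, and 0.25 ≥ 0.09.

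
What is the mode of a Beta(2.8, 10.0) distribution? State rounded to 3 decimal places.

The density x^(α−1)(1−x)^(β−1) is maximised at (α−1)/(α+β−2) = 1.8/10.8 = 0.167.

0.167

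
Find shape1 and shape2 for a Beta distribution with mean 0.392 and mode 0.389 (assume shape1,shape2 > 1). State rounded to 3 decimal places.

shape1 = 29.008, shape2 = 44.992

Let s = shape1+shape2. Mean gives shape1 = μs = 0.392s; mode gives (shape1−1)/(s−2) = 0.389.
Substituting: 0.392s − 1 = 0.389(s−2) = 0.389s − 0.778, so 0.003s = 0.222 and s = 74.0000.
Then shape1 = 0.392×74.0000 = 29.008 and shape2 = s−shape1 = 44.992.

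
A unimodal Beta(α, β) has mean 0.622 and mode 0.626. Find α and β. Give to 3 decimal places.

Let s = α+β. Mean gives α = μs = 0.622s; mode gives (α−1)/(s−2) = 0.626.
Substituting: 0.622s − 1 = 0.626(s−2) = 0.626s − 1.252, so -0.004s = -0.252 and s = 63.0000.
Then α = 0.622×63.0000 = 39.186 and β = s−α = 23.814.

α = 39.186, β = 23.814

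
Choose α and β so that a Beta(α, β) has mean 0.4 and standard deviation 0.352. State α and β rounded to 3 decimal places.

Variance = 0.352² = 0.123904. The moment-matching identity α+β = μ(1−μ)/Var − 1 gives
α+β = 0.24/0.123904 − 1 = 0.9370, so α = μ·0.9370 = 0.375 and β = (1−μ)·0.9370 = 0.562.

α = 0.375, β = 0.562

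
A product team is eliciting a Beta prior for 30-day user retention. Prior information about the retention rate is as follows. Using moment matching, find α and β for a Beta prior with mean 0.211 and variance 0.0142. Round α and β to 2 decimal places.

α = 2.26, β = 8.46

Let s = α+β. The Beta variance is μ(1−μ)/(s+1).
So s+1 = μ(1−μ)/σ² = (0.211×0.789)/0.0142 = 0.166479/0.0142 = 11.7239, giving s = 10.7239.
Then α = μs = 0.211×10.7239 = 2.26 and β = (1−μ)s = 0.789×10.7239 = 8.46.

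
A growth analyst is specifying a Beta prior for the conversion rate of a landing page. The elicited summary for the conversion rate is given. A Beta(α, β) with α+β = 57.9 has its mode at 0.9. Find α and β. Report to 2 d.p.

α = 51.31, β = 6.59

Since the density peak of Beta(α,β) is at (α−1)/(α+β−2),
α = 1 + 0.9(57.9−2) = 51.31 and β = 57.9 − 51.31 = 6.59.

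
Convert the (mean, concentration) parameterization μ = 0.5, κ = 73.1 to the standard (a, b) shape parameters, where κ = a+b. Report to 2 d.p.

a = 36.55, b = 36.55

a = μκ = 0.5×73.1 = 36.55 and b = (1−μ)κ = 0.5×73.1 = 36.55.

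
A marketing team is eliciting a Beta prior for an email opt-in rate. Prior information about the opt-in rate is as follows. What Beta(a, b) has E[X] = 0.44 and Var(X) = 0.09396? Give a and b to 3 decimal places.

Write ν = a+b; then a = μν and Var = μ(1−μ)/(ν+1).
ν = μ(1−μ)/Var − 1 = 0.2464/0.09396 − 1 = 1.6224.
a = 0.44·1.6224 = 0.714, b = 0.56·1.6224 = 0.909.

a = 0.714, b = 0.909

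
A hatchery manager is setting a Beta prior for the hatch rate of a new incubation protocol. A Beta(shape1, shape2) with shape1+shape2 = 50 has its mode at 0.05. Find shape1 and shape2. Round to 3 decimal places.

For shape1,shape2>1 the mode is (shape1−1)/(shape1+shape2−2), so shape1 = mode·(κ−2)+1 = 0.05×48+1 = 3.400.
And shape2 = (1−mode)·(κ−2)+1 = 0.95×48+1 = 46.600.

shape1 = 3.400, shape2 = 46.600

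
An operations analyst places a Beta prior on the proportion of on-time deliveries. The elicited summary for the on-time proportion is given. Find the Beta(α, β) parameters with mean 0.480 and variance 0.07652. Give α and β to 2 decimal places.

Let s = α+β. The Beta variance is μ(1−μ)/(s+1).
So s+1 = μ(1−μ)/σ² = (0.480×0.520)/0.07652 = 0.249600/0.07652 = 3.2619, giving s = 2.2619.
Then α = μs = 0.480×2.2619 = 1.09 and β = (1−μ)s = 0.520×2.2619 = 1.18.

α = 1.09, β = 1.18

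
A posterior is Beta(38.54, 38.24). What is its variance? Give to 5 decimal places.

0.00321

α+β = 76.78 and αβ = 1473.7696, so Var = αβ/[(α+β)²(α+β+1)] = 1473.7696/458526.198152 = 0.00321.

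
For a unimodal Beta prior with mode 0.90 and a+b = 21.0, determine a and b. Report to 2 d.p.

For a,b>1 the mode is (a−1)/(a+b−2), so a = mode·(κ−2)+1 = 0.90×19.0+1 = 18.10.
And b = (1−mode)·(κ−2)+1 = 0.10×19.0+1 = 2.90.

a = 18.10, b = 2.90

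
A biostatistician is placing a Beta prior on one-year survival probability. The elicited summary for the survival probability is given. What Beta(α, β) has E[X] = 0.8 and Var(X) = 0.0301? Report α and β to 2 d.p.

Write ν = α+β; then α = μν and Var = μ(1−μ)/(ν+1).
ν = μ(1−μ)/Var − 1 = 0.16/0.0301 − 1 = 4.3156.
α = 0.8·4.3156 = 3.45, β = 0.2·4.3156 = 0.86.

α = 3.45, β = 0.86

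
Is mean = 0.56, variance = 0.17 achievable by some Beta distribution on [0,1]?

Yes

A Beta with mean μ has variance μ(1−μ)/(α+β+1) < μ(1−μ).
Here μ(1−μ) = 0.56×0.44 = 0.2464, and 0.17 < 0.2464.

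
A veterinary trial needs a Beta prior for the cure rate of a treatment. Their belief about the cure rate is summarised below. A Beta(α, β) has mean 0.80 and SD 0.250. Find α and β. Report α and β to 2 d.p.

Variance = 0.250² = 0.062500. The moment-matching identity α+β = μ(1−μ)/Var − 1 gives
α+β = 0.1600/0.062500 − 1 = 1.5600, so α = μ·1.5600 = 1.25 and β = (1−μ)·1.5600 = 0.31.

α = 1.25, β = 0.31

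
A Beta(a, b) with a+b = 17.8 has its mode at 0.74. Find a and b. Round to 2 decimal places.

For a,b>1 the mode is (a−1)/(a+b−2), so a = mode·(κ−2)+1 = 0.74×15.8+1 = 12.69.
And b = (1−mode)·(κ−2)+1 = 0.26×15.8+1 = 5.11.

a = 12.69, b = 5.11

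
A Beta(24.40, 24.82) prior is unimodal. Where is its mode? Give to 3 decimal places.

0.496

With α,β > 1, mode = (α−1)/(α+β−2) = 23.40/47.22 = 0.496.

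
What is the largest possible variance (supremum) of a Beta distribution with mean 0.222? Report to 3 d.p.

0.173

Var = μ(1−μ)/(α+β+1), which approaches μ(1−μ) as α+β → 0.
So the supremum is μ(1−μ) = 0.222×0.778 = 0.173.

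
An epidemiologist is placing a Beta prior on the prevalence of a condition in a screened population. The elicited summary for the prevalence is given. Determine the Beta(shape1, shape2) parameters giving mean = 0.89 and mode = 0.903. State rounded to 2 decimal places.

With s = shape1+shape2: μ = shape1/s and mode = (shape1−1)/(s−2). Eliminating shape1 = μs,
μs − 1 = m(s−2) ⇒ s(μ−m) = 1−2m ⇒ s = -0.806/-0.013 = 62.0000.
So shape1 = μs = 55.18, shape2 = (1−μ)s = 6.82.

shape1 = 55.18, shape2 = 6.82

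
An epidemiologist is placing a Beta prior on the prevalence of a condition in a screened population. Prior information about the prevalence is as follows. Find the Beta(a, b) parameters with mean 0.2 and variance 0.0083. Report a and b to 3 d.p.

a = 3.655, b = 14.622

By moment matching, a+b = μ(1−μ)/σ² − 1 = (0.2·0.8)/0.0083 − 1 = 19.2771 − 1 = 18.2771.
Since a/(a+b) = μ, a = 0.2·18.2771 = 3.655 and b = 0.8·18.2771 = 14.622.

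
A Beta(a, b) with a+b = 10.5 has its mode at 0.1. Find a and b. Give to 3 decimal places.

Mode = (a−1)/(κ−2) with κ = a+b, so a−1 = 0.1·8.5 = 0.850.
a = 1.850; b = κ − a = 8.650.

a = 1.850, b = 8.650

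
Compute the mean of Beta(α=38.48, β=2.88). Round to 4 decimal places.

E[X] = α/(α+β) = 38.48/41.36 = 0.9304.

0.9304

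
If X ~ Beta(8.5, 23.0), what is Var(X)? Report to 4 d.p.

0.0061

μ = 8.5/31.5 = 0.269841; Var = μ(1−μ)/(α+β+1) = 0.1970270/32.5 = 0.0061.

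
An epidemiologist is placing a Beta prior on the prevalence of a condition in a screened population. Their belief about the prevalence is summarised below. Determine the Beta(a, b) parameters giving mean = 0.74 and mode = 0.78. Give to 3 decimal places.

With s = a+b: μ = a/s and mode = (a−1)/(s−2). Eliminating a = μs,
μs − 1 = m(s−2) ⇒ s(μ−m) = 1−2m ⇒ s = -0.56/-0.04 = 14.0000.
So a = μs = 10.360, b = (1−μ)s = 3.640.

a = 10.360, b = 3.640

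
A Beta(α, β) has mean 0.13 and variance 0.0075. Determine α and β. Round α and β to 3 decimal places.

By moment matching, α+β = μ(1−μ)/σ² − 1 = (0.13·0.87)/0.0075 − 1 = 15.0800 − 1 = 14.0800.
Since α/(α+β) = μ, α = 0.13·14.0800 = 1.830 and β = 0.87·14.0800 = 12.250.

α = 1.830, β = 12.250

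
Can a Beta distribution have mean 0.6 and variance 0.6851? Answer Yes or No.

For any Beta, Var(X) < E[X]·(1−E[X]).
Here μ(1−μ) = 0.6×0.4 = 0.24, and 0.6851 ≥ 0.24.

No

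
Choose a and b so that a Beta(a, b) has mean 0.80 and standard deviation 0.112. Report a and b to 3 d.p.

a = 9.404, b = 2.351

First σ² = 0.012544. Setting a = μn, b = (1−μ)n with n = a+b,
μ(1−μ)/(n+1) = 0.012544 ⇒ n+1 = 0.1600/0.012544 = 12.7551 ⇒ n = 11.7551.
Hence a = 0.80×11.7551 = 9.404, b = 0.20×11.7551 = 2.351.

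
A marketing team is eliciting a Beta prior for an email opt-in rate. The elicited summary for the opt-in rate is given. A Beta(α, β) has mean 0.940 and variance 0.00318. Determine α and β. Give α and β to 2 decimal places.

α = 15.73, β = 1.00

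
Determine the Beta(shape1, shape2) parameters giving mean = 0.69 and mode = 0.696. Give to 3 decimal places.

shape1 = 45.080, shape2 = 20.253

With s = shape1+shape2: μ = shape1/s and mode = (shape1−1)/(s−2). Eliminating shape1 = μs,
μs − 1 = m(s−2) ⇒ s(μ−m) = 1−2m ⇒ s = -0.392/-0.006 = 65.3333.
So shape1 = μs = 45.080, shape2 = (1−μ)s = 20.253.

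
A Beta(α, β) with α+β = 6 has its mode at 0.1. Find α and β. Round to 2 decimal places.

α = 1.40, β = 4.60

For α,β>1 the mode is (α−1)/(α+β−2), so α = mode·(κ−2)+1 = 0.1×4+1 = 1.40.
And β = (1−mode)·(κ−2)+1 = 0.9×4+1 = 4.60.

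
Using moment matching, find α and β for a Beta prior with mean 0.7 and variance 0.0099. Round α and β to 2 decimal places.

α = 14.15, β = 6.06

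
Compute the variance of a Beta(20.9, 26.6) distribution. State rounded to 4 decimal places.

μ = 20.9/47.5 = 0.440000; Var = μ(1−μ)/(α+β+1) = 0.2464000/48.5 = 0.0051.

0.0051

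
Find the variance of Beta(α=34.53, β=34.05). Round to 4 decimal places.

0.0036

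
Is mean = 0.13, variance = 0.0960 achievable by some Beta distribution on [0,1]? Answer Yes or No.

Yes

A Beta with mean μ has variance μ(1−μ)/(α+β+1) < μ(1−μ).
Here μ(1−μ) = 0.13×0.87 = 0.1131, and 0.0960 < 0.1131.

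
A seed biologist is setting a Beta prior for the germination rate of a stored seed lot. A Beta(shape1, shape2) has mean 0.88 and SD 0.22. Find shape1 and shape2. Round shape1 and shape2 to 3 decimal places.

shape1 = 1.040, shape2 = 0.142

σ² = 0.22² = 0.0484.
With s = shape1+shape2, Var = μ(1−μ)/(s+1), so s+1 = (0.88×0.12)/0.0484 = 2.1818 and s = 1.1818.
shape1 = μs = 1.040, shape2 = (1−μ)s = 0.142.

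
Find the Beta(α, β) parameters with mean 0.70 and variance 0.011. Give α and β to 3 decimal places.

α = 12.664, β = 5.427

Let s = α+β. The Beta variance is μ(1−μ)/(s+1).
So s+1 = μ(1−μ)/σ² = (0.70×0.30)/0.011 = 0.2100/0.011 = 19.0909, giving s = 18.0909.
Then α = μs = 0.70×18.0909 = 12.664 and β = (1−μ)s = 0.30×18.0909 = 5.427.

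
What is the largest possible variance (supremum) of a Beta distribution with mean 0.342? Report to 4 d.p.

0.2250

For fixed mean μ the Beta variance is μ(1−μ)/(α+β+1), increasing as α+β decreases.
Its least upper bound (not attained) is μ(1−μ) = 0.342·0.658 = 0.2250.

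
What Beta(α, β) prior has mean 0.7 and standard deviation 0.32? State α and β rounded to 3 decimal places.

α = 0.736, β = 0.315

Variance = 0.32² = 0.1024. The moment-matching identity α+β = μ(1−μ)/Var − 1 gives
α+β = 0.21/0.1024 − 1 = 1.0508, so α = μ·1.0508 = 0.736 and β = (1−μ)·1.0508 = 0.315.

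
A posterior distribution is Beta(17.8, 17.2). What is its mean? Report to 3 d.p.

0.509

E[X] = α/(α+β) = 17.8/35.0 = 0.509.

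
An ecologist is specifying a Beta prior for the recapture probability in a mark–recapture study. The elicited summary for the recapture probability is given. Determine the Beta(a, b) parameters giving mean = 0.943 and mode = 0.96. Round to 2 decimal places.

a = 51.03, b = 3.08

Let s = a+b. Mean gives a = μs = 0.943s; mode gives (a−1)/(s−2) = 0.96.
Substituting: 0.943s − 1 = 0.96(s−2) = 0.96s − 1.92, so -0.017s = -0.92 and s = 54.1176.
Then a = 0.943×54.1176 = 51.03 and b = s−a = 3.08.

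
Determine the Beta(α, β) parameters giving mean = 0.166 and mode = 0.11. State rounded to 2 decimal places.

α = 2.31, β = 11.62

With s = α+β: μ = α/s and mode = (α−1)/(s−2). Eliminating α = μs,
μs − 1 = m(s−2) ⇒ s(μ−m) = 1−2m ⇒ s = 0.78/0.056 = 13.9286.
So α = μs = 2.31, β = (1−μ)s = 11.62.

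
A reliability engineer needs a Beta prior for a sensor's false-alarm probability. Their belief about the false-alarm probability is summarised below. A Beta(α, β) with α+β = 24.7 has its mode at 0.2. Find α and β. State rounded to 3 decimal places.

α = 5.540, β = 19.160

For α,β>1 the mode is (α−1)/(α+β−2), so α = mode·(κ−2)+1 = 0.2×22.7+1 = 5.540.
And β = (1−mode)·(κ−2)+1 = 0.8×22.7+1 = 19.160.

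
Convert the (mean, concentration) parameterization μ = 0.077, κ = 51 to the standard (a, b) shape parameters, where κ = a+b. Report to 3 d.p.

Split κ in proportion μ : (1−μ): a = 0.077·51 = 3.927, b = 51 − 3.927 = 47.073.

a = 3.927, b = 47.073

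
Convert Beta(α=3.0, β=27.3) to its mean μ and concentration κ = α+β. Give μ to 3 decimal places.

κ = α+β = 3.0+27.3 = 30.3; μ = α/κ = 3.0/30.3 = 0.099.

μ = 0.099, κ = 30.3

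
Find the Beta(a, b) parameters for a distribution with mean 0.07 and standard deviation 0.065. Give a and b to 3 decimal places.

Variance = 0.065² = 0.004225. The moment-matching identity a+b = μ(1−μ)/Var − 1 gives
a+b = 0.0651/0.004225 − 1 = 14.4083, so a = μ·14.4083 = 1.009 and b = (1−μ)·14.4083 = 13.400.

a = 1.009, b = 13.400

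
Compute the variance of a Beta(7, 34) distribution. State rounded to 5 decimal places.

0.00337

Var = αβ/[(α+β)²(α+β+1)] = (7×34)/(41²×42) = 238/70602 = 0.00337.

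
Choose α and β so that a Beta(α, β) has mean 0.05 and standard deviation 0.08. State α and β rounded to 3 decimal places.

α = 0.321, β = 6.101

Variance = 0.08² = 0.0064. The moment-matching identity α+β = μ(1−μ)/Var − 1 gives
α+β = 0.0475/0.0064 − 1 = 6.4219, so α = μ·6.4219 = 0.321 and β = (1−μ)·6.4219 = 6.101.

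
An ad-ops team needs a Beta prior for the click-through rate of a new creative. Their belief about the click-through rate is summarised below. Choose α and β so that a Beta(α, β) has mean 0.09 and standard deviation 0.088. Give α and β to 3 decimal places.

α = 0.862, β = 8.714

Variance = 0.088² = 0.007744. The moment-matching identity α+β = μ(1−μ)/Var − 1 gives
α+β = 0.0819/0.007744 − 1 = 9.5759, so α = μ·9.5759 = 0.862 and β = (1−μ)·9.5759 = 8.714.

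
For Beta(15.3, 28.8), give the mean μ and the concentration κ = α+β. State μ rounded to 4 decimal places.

κ = α+β = 15.3+28.8 = 44.1; μ = α/κ = 15.3/44.1 = 0.3469.

μ = 0.3469, κ = 44.1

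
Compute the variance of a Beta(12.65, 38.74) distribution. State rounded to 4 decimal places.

α+β = 51.39 and αβ = 490.0610, so Var = αβ/[(α+β)²(α+β+1)] = 490.0610/138358.432719 = 0.0035.

0.0035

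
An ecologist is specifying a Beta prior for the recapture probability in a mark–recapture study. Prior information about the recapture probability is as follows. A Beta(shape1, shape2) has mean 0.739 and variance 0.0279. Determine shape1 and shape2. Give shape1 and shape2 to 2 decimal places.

shape1 = 4.37, shape2 = 1.54

By moment matching, shape1+shape2 = μ(1−μ)/σ² − 1 = (0.739·0.261)/0.0279 − 1 = 6.9132 − 1 = 5.9132.
Since shape1/(shape1+shape2) = μ, shape1 = 0.739·5.9132 = 4.37 and shape2 = 0.261·5.9132 = 1.54.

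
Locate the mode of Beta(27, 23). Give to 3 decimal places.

With α,β > 1, mode = (α−1)/(α+β−2) = 26/48 = 0.542.

0.542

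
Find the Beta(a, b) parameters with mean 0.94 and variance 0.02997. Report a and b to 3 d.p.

Write ν = a+b; then a = μν and Var = μ(1−μ)/(ν+1).
ν = μ(1−μ)/Var − 1 = 0.0564/0.02997 − 1 = 0.8819.
a = 0.94·0.8819 = 0.829, b = 0.06·0.8819 = 0.053.

a = 0.829, b = 0.053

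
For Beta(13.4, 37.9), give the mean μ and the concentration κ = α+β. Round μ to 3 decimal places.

μ = 0.261, κ = 51.3

κ = α+β = 13.4+37.9 = 51.3; μ = α/κ = 13.4/51.3 = 0.261.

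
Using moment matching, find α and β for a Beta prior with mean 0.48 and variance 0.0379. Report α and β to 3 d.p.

α = 2.681, β = 2.905

Let s = α+β. The Beta variance is μ(1−μ)/(s+1).
So s+1 = μ(1−μ)/σ² = (0.48×0.52)/0.0379 = 0.2496/0.0379 = 6.5858, giving s = 5.5858.
Then α = μs = 0.48×5.5858 = 2.681 and β = (1−μ)s = 0.52×5.5858 = 2.905.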